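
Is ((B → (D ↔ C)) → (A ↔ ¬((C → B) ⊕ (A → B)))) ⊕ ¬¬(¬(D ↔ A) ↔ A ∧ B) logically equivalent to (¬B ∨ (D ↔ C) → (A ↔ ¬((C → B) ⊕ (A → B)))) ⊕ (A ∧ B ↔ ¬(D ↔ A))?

equivalent

A | B | C | D | φ | ψ
- | - | - | - | - | -
1 | 1 | 1 | 1 | 1 | 1
1 | 1 | 1 | 0 | 0 | 0
1 | 1 | 0 | 1 | 1 | 1
1 | 1 | 0 | 0 | 0 | 0
1 | 0 | 1 | 1 | 0 | 0
1 | 0 | 1 | 0 | 1 | 1
1 | 0 | 0 | 1 | 1 | 1
1 | 0 | 0 | 0 | 0 | 0
0 | 1 | 1 | 1 | 0 | 0
0 | 1 | 1 | 0 | 0 | 0
0 | 1 | 0 | 1 | 1 | 1
0 | 1 | 0 | 0 | 1 | 1
0 | 0 | 1 | 1 | 1 | 1
0 | 0 | 1 | 0 | 0 | 0
0 | 0 | 0 | 1 | 0 | 0
0 | 0 | 0 | 0 | 1 | 1
The columns for φ and ψ agree on every row, so they are logically equivalent.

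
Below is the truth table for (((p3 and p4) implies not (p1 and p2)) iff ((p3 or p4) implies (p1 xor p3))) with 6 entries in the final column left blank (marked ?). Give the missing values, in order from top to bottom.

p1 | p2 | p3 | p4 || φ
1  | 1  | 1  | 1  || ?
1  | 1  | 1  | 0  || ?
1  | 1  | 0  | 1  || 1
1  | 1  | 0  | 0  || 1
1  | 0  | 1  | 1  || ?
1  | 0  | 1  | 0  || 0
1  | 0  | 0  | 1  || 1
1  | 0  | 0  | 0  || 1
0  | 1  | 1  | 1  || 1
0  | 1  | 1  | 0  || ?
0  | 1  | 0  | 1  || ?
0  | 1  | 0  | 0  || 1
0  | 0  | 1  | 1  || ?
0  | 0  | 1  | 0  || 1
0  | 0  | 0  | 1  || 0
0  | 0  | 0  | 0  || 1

1, 0, 0, 1, 0, 1

Row p1=1, p2=1, p3=1, p4=1: ((p3 and p4) implies not (p1 and p2)) = 0, ((p3 or p4) implies (p1 xor p3)) = 0, so the formula = 1.
Row p1=1, p2=1, p3=1, p4=0: ((p3 and p4) implies not (p1 and p2)) = 1, ((p3 or p4) implies (p1 xor p3)) = 0, so the formula = 0.
Row p1=1, p2=0, p3=1, p4=1: ((p3 and p4) implies not (p1 and p2)) = 1, ((p3 or p4) implies (p1 xor p3)) = 0, so the formula = 0.
Row p1=0, p2=1, p3=1, p4=0: ((p3 and p4) implies not (p1 and p2)) = 1, ((p3 or p4) implies (p1 xor p3)) = 1, so the formula = 1.
Row p1=0, p2=1, p3=0, p4=1: ((p3 and p4) implies not (p1 and p2)) = 1, ((p3 or p4) implies (p1 xor p3)) = 0, so the formula = 0.
Row p1=0, p2=0, p3=1, p4=1: ((p3 and p4) implies not (p1 and p2)) = 1, ((p3 or p4) implies (p1 xor p3)) = 1, so the formula = 1.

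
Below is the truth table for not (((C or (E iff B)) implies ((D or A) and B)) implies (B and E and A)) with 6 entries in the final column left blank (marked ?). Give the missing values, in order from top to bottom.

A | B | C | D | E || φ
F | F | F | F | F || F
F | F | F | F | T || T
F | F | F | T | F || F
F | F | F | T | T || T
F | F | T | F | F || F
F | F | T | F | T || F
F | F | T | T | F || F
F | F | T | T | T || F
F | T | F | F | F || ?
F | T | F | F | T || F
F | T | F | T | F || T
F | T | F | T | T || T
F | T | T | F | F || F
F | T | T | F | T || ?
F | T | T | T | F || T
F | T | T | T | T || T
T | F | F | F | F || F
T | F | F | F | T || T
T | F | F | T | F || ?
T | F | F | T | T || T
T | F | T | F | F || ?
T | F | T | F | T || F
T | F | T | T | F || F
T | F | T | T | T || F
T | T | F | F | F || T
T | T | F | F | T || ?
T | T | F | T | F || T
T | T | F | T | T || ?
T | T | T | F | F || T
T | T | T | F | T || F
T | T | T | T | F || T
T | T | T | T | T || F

Row A=F, B=T, C=F, D=F, E=F: ((C or (E iff B)) implies ((D or A) and B)) = T, (B and E and A) = F, (((C or (E iff B)) implies ((D or A) and B)) implies (B and E and A)) = F, so the formula = T.
Row A=F, B=T, C=T, D=F, E=T: ((C or (E iff B)) implies ((D or A) and B)) = F, (B and E and A) = F, (((C or (E iff B)) implies ((D or A) and B)) implies (B and E and A)) = T, so the formula = F.
Row A=T, B=F, C=F, D=T, E=F: ((C or (E iff B)) implies ((D or A) and B)) = F, (B and E and A) = F, (((C or (E iff B)) implies ((D or A) and B)) implies (B and E and A)) = T, so the formula = F.
Row A=T, B=F, C=T, D=F, E=F: ((C or (E iff B)) implies ((D or A) and B)) = F, (B and E and A) = F, (((C or (E iff B)) implies ((D or A) and B)) implies (B and E and A)) = T, so the formula = F.
Row A=T, B=T, C=F, D=F, E=T: ((C or (E iff B)) implies ((D or A) and B)) = T, (B and E and A) = T, (((C or (E iff B)) implies ((D or A) and B)) implies (B and E and A)) = T, so the formula = F.
Row A=T, B=T, C=F, D=T, E=T: ((C or (E iff B)) implies ((D or A) and B)) = T, (B and E and A) = T, (((C or (E iff B)) implies ((D or A) and B)) implies (B and E and A)) = T, so the formula = F.

T, F, F, F, F, F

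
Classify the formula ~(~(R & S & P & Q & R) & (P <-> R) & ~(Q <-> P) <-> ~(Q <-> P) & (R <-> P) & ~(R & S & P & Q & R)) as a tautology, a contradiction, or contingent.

P | Q | R | S | (Q & R) | (R & S & P & (Q & R)) | ~(R & S & P & (Q & R)) | (P <-> R) | (Q <-> P) | ~(Q <-> P) | ((P <-> R) & ~(Q <-> P)) | (R <-> P) | (~(Q <-> P) & (R <-> P)) | φ
- | - | - | - | ------- | --------------------- | ---------------------- | --------- | --------- | ---------- | ------------------------ | --------- | ------------------------ | -
0 | 0 | 0 | 0 |    0    |           0           |           1            |     1     |     1     |     0      |            0             |     1     |            0             | 0
0 | 0 | 0 | 1 |    0    |           0           |           1            |     1     |     1     |     0      |            0             |     1     |            0             | 0
0 | 0 | 1 | 0 |    0    |           0           |           1            |     0     |     1     |     0      |            0             |     0     |            0             | 0
0 | 0 | 1 | 1 |    0    |           0           |           1            |     0     |     1     |     0      |            0             |     0     |            0             | 0
0 | 1 | 0 | 0 |    0    |           0           |           1            |     1     |     0     |     1      |            1             |     1     |            1             | 0
0 | 1 | 0 | 1 |    0    |           0           |           1            |     1     |     0     |     1      |            1             |     1     |            1             | 0
0 | 1 | 1 | 0 |    1    |           0           |           1            |     0     |     0     |     1      |            0             |     0     |            0             | 0
0 | 1 | 1 | 1 |    1    |           0           |           1            |     0     |     0     |     1      |            0             |     0     |            0             | 0
1 | 0 | 0 | 0 |    0    |           0           |           1            |     0     |     0     |     1      |            0             |     0     |            0             | 0
1 | 0 | 0 | 1 |    0    |           0           |           1            |     0     |     0     |     1      |            0             |     0     |            0             | 0
1 | 0 | 1 | 0 |    0    |           0           |           1            |     1     |     0     |     1      |            1             |     1     |            1             | 0
1 | 0 | 1 | 1 |    0    |           0           |           1            |     1     |     0     |     1      |            1             |     1     |            1             | 0
1 | 1 | 0 | 0 |    0    |           0           |           1            |     0     |     1     |     0      |            0             |     0     |            0             | 0
1 | 1 | 0 | 1 |    0    |           0           |           1            |     0     |     1     |     0      |            0             |     0     |            0             | 0
1 | 1 | 1 | 0 |    1    |           0           |           1            |     1     |     1     |     0      |            0             |     1     |            0             | 0
1 | 1 | 1 | 1 |    1    |           1           |           0            |     1     |     1     |     0      |            0             |     1     |            0             | 0
Every row is 0, so the formula is a contradiction.

contradiction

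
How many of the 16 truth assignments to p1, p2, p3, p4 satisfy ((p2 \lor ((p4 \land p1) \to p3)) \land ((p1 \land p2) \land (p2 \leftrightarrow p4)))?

2

p1 | p2 | p3 | p4 | (p4 \land p1) | ((p4 \land p1) \to p3) | (p1 \land p2) | (p2 \leftrightarrow p4) | φ
-- | -- | -- | -- | ------------- | ---------------------- | ------------- | ----------------------- | -
1  | 1  | 1  | 1  |       1       |           1            |       1       |            1            | 1
1  | 1  | 1  | 0  |       0       |           1            |       1       |            0            | 0
1  | 1  | 0  | 1  |       1       |           0            |       1       |            1            | 1
1  | 1  | 0  | 0  |       0       |           1            |       1       |            0            | 0
1  | 0  | 1  | 1  |       1       |           1            |       0       |            0            | 0
1  | 0  | 1  | 0  |       0       |           1            |       0       |            1            | 0
1  | 0  | 0  | 1  |       1       |           0            |       0       |            0            | 0
1  | 0  | 0  | 0  |       0       |           1            |       0       |            1            | 0
0  | 1  | 1  | 1  |       0       |           1            |       0       |            1            | 0
0  | 1  | 1  | 0  |       0       |           1            |       0       |            0            | 0
0  | 1  | 0  | 1  |       0       |           1            |       0       |            1            | 0
0  | 1  | 0  | 0  |       0       |           1            |       0       |            0            | 0
0  | 0  | 1  | 1  |       0       |           1            |       0       |            0            | 0
0  | 0  | 1  | 0  |       0       |           1            |       0       |            1            | 0
0  | 0  | 0  | 1  |       0       |           1            |       0       |            0            | 0
0  | 0  | 0  | 0  |       0       |           1            |       0       |            1            | 0
The formula is true on 2 of the 16 rows.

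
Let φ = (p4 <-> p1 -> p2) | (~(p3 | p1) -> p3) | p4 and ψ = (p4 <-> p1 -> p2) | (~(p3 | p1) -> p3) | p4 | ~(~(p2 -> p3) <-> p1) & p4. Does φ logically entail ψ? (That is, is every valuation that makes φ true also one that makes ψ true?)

yes

p1 | p2 | p3 | p4 | φ | ψ
-- | -- | -- | -- | - | -
F  | F  | F  | F  | F | F
F  | F  | F  | T  | T | T
F  | F  | T  | F  | T | T
F  | F  | T  | T  | T | T
F  | T  | F  | F  | F | F
F  | T  | F  | T  | T | T
F  | T  | T  | F  | T | T
F  | T  | T  | T  | T | T
T  | F  | F  | F  | T | T
T  | F  | F  | T  | T | T
T  | F  | T  | F  | T | T
T  | F  | T  | T  | T | T
T  | T  | F  | F  | T | T
T  | T  | F  | T  | T | T
T  | T  | T  | F  | T | T
T  | T  | T  | T  | T | T
In every row where φ is true, ψ is also true, so φ ⊨ ψ.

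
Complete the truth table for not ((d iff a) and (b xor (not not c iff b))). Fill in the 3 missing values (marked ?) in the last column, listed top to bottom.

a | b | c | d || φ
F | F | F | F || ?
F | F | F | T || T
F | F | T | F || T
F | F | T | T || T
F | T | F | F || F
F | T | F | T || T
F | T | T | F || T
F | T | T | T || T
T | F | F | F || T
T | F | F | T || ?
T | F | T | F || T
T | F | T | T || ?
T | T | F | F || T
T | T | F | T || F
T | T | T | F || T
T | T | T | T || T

Row a=F, b=F, c=F, d=F: (d iff a) = T, (b xor (not not c iff b)) = T, ((d iff a) and (b xor (not not c iff b))) = T, so the formula = F.
Row a=T, b=F, c=F, d=T: (d iff a) = T, (b xor (not not c iff b)) = T, ((d iff a) and (b xor (not not c iff b))) = T, so the formula = F.
Row a=T, b=F, c=T, d=T: (d iff a) = T, (b xor (not not c iff b)) = F, ((d iff a) and (b xor (not not c iff b))) = F, so the formula = T.

F, F, T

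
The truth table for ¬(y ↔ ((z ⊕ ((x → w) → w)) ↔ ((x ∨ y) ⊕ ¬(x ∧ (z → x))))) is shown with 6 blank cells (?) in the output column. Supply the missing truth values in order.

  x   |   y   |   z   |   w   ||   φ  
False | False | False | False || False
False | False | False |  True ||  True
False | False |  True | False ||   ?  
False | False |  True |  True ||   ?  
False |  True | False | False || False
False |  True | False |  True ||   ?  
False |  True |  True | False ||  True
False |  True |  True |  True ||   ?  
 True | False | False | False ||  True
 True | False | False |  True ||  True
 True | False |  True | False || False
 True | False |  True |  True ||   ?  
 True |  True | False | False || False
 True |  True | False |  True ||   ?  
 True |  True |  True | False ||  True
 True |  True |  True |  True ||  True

True, False, True, False, False, False

Row x=False, y=False, z=True, w=False: ((z ⊕ ((x → w) → w)) ↔ ((x ∨ y) ⊕ ¬(x ∧ (z → x)))) = True, (y ↔ ((z ⊕ ((x → w) → w)) ↔ ((x ∨ y) ⊕ ¬(x ∧ (z → x))))) = False, so the formula = True.
Row x=False, y=False, z=True, w=True: ((z ⊕ ((x → w) → w)) ↔ ((x ∨ y) ⊕ ¬(x ∧ (z → x)))) = False, (y ↔ ((z ⊕ ((x → w) → w)) ↔ ((x ∨ y) ⊕ ¬(x ∧ (z → x))))) = True, so the formula = False.
Row x=False, y=True, z=False, w=True: ((z ⊕ ((x → w) → w)) ↔ ((x ∨ y) ⊕ ¬(x ∧ (z → x)))) = False, (y ↔ ((z ⊕ ((x → w) → w)) ↔ ((x ∨ y) ⊕ ¬(x ∧ (z → x))))) = False, so the formula = True.
Row x=False, y=True, z=True, w=True: ((z ⊕ ((x → w) → w)) ↔ ((x ∨ y) ⊕ ¬(x ∧ (z → x)))) = True, (y ↔ ((z ⊕ ((x → w) → w)) ↔ ((x ∨ y) ⊕ ¬(x ∧ (z → x))))) = True, so the formula = False.
Row x=True, y=False, z=True, w=True: ((z ⊕ ((x → w) → w)) ↔ ((x ∨ y) ⊕ ¬(x ∧ (z → x)))) = False, (y ↔ ((z ⊕ ((x → w) → w)) ↔ ((x ∨ y) ⊕ ¬(x ∧ (z → x))))) = True, so the formula = False.
Row x=True, y=True, z=False, w=True: ((z ⊕ ((x → w) → w)) ↔ ((x ∨ y) ⊕ ¬(x ∧ (z → x)))) = True, (y ↔ ((z ⊕ ((x → w) → w)) ↔ ((x ∨ y) ⊕ ¬(x ∧ (z → x))))) = True, so the formula = False.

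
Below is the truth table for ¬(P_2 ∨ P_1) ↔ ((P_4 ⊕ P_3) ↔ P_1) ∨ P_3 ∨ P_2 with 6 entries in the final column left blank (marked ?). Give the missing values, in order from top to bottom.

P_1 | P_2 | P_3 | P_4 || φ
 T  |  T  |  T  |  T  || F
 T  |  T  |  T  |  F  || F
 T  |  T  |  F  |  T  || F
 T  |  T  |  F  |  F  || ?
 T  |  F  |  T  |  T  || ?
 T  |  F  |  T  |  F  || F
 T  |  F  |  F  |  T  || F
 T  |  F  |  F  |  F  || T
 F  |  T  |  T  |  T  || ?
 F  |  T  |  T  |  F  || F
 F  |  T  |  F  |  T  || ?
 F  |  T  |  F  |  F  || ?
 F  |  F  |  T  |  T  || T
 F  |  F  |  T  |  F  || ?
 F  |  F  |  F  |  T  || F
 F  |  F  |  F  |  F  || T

F, F, F, F, F, T

Row P_1=T, P_2=T, P_3=F, P_4=F: ¬(P_2 ∨ P_1) = F, (((P_4 ⊕ P_3) ↔ P_1) ∨ P_3 ∨ P_2) = T, so the formula = F.
Row P_1=T, P_2=F, P_3=T, P_4=T: ¬(P_2 ∨ P_1) = F, (((P_4 ⊕ P_3) ↔ P_1) ∨ P_3 ∨ P_2) = T, so the formula = F.
Row P_1=F, P_2=T, P_3=T, P_4=T: ¬(P_2 ∨ P_1) = F, (((P_4 ⊕ P_3) ↔ P_1) ∨ P_3 ∨ P_2) = T, so the formula = F.
Row P_1=F, P_2=T, P_3=F, P_4=T: ¬(P_2 ∨ P_1) = F, (((P_4 ⊕ P_3) ↔ P_1) ∨ P_3 ∨ P_2) = T, so the formula = F.
Row P_1=F, P_2=T, P_3=F, P_4=F: ¬(P_2 ∨ P_1) = F, (((P_4 ⊕ P_3) ↔ P_1) ∨ P_3 ∨ P_2) = T, so the formula = F.
Row P_1=F, P_2=F, P_3=T, P_4=F: ¬(P_2 ∨ P_1) = T, (((P_4 ⊕ P_3) ↔ P_1) ∨ P_3 ∨ P_2) = T, so the formula = T.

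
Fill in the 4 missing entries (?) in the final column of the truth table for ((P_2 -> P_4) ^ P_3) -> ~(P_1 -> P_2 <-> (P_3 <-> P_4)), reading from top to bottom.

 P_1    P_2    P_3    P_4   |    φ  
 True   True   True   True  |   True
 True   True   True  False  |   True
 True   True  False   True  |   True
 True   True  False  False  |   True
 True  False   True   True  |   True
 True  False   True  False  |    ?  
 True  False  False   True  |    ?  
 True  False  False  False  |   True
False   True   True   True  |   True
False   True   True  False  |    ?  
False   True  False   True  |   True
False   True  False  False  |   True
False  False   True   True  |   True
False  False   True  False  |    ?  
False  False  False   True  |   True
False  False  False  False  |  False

Row P_1=True, P_2=False, P_3=True, P_4=False: ((P_2 -> P_4) ^ P_3) = False, ~(P_1 -> P_2 <-> (P_3 <-> P_4)) = False, so the formula = True.
Row P_1=True, P_2=False, P_3=False, P_4=True: ((P_2 -> P_4) ^ P_3) = True, ~(P_1 -> P_2 <-> (P_3 <-> P_4)) = False, so the formula = False.
Row P_1=False, P_2=True, P_3=True, P_4=False: ((P_2 -> P_4) ^ P_3) = True, ~(P_1 -> P_2 <-> (P_3 <-> P_4)) = True, so the formula = True.
Row P_1=False, P_2=False, P_3=True, P_4=False: ((P_2 -> P_4) ^ P_3) = False, ~(P_1 -> P_2 <-> (P_3 <-> P_4)) = True, so the formula = True.

True, False, True, True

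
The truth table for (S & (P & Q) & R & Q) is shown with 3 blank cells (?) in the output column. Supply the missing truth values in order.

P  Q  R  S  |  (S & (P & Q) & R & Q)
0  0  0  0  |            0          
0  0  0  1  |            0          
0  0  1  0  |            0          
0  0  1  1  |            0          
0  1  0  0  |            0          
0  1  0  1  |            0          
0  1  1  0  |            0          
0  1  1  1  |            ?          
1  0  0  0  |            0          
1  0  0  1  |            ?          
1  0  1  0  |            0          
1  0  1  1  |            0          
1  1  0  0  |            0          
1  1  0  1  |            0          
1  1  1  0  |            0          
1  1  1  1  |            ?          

0, 0, 1

Row P=0, Q=1, R=1, S=1: (P & Q) = 0, so (S & (P & Q) & R & Q) = 0.
Row P=1, Q=0, R=0, S=1: (P & Q) = 0, so (S & (P & Q) & R & Q) = 0.
Row P=1, Q=1, R=1, S=1: (P & Q) = 1, so (S & (P & Q) & R & Q) = 1.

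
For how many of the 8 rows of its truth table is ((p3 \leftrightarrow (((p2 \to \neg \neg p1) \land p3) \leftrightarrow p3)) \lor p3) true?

p1 | p2 | p3 | φ
-- | -- | -- | -
F  | F  | F  | F
F  | F  | T  | T
F  | T  | F  | F
F  | T  | T  | T
T  | F  | F  | F
T  | F  | T  | T
T  | T  | F  | F
T  | T  | T  | T
The formula is true on 4 of the 8 rows.

4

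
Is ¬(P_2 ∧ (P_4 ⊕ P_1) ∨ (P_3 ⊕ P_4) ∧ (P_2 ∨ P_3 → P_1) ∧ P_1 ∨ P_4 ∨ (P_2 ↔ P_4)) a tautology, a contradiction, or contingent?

contingent

P_1 | P_2 | P_3 | P_4 || (P_4 ⊕ P_1) | (P_2 ∧ (P_4 ⊕ P_1)) | (P_3 ⊕ P_4) | (P_2 ∨ P_3) | ((P_2 ∨ P_3) → P_1) | (P_2 ↔ P_4) | φ
 T  |  T  |  T  |  T  ||      F      |          F          |      F      |      T      |          T          |      T      | F
 T  |  T  |  T  |  F  ||      T      |          T          |      T      |      T      |          T          |      F      | F
 T  |  T  |  F  |  T  ||      F      |          F          |      T      |      T      |          T          |      T      | F
 T  |  T  |  F  |  F  ||      T      |          T          |      F      |      T      |          T          |      F      | F
 T  |  F  |  T  |  T  ||      F      |          F          |      F      |      T      |          T          |      F      | F
 T  |  F  |  T  |  F  ||      T      |          F          |      T      |      T      |          T          |      T      | F
 T  |  F  |  F  |  T  ||      F      |          F          |      T      |      F      |          T          |      F      | F
 T  |  F  |  F  |  F  ||      T      |          F          |      F      |      F      |          T          |      T      | F
 F  |  T  |  T  |  T  ||      T      |          T          |      F      |      T      |          F          |      T      | F
 F  |  T  |  T  |  F  ||      F      |          F          |      T      |      T      |          F          |      F      | T
 F  |  T  |  F  |  T  ||      T      |          T          |      T      |      T      |          F          |      T      | F
 F  |  T  |  F  |  F  ||      F      |          F          |      F      |      T      |          F          |      F      | T
 F  |  F  |  T  |  T  ||      T      |          F          |      F      |      T      |          F          |      F      | F
 F  |  F  |  T  |  F  ||      F      |          F          |      T      |      T      |          F          |      T      | F
 F  |  F  |  F  |  T  ||      T      |          F          |      T      |      F      |          T          |      F      | F
 F  |  F  |  F  |  F  ||      F      |          F          |      F      |      F      |          T          |      T      | F
2 of 16 rows are T, so the formula is contingent.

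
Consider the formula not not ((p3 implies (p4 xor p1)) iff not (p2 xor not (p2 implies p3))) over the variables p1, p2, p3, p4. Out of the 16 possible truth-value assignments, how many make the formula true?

12

p1  p2  p3  p4  |  φ
F   F   F   F   |  T
F   F   F   T   |  T
F   F   T   F   |  F
F   F   T   T   |  T
F   T   F   F   |  T
F   T   F   T   |  T
F   T   T   F   |  T
F   T   T   T   |  F
T   F   F   F   |  T
T   F   F   T   |  T
T   F   T   F   |  T
T   F   T   T   |  F
T   T   F   F   |  T
T   T   F   T   |  T
T   T   T   F   |  F
T   T   T   T   |  T
The formula is true on 12 of the 16 rows.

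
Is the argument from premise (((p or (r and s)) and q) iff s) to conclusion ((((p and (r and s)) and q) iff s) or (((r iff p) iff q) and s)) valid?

no

p  q  r  s  |  φ  ψ
T  T  T  T  |  T  T
T  T  T  F  |  F  T
T  T  F  T  |  T  F
T  T  F  F  |  F  T
T  F  T  T  |  F  F
T  F  T  F  |  T  T
T  F  F  T  |  F  T
T  F  F  F  |  T  T
F  T  T  T  |  T  F
F  T  T  F  |  T  T
F  T  F  T  |  F  T
F  T  F  F  |  T  T
F  F  T  T  |  F  T
F  F  T  F  |  T  T
F  F  F  T  |  F  F
F  F  F  F  |  T  T
At p=T, q=T, r=F, s=T we have φ true but ψ false, so φ does not entail ψ.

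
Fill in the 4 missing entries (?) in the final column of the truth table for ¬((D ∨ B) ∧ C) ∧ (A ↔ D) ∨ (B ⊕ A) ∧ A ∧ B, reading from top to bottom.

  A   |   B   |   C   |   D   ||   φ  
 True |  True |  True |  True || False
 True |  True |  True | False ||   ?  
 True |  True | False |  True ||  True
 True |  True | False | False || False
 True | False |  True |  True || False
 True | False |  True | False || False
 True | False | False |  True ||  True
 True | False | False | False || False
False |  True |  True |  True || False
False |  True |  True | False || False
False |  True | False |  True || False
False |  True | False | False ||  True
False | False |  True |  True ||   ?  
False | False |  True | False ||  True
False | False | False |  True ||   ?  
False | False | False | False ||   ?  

False, False, False, True

Row A=True, B=True, C=True, D=False: (¬((D ∨ B) ∧ C) ∧ (A ↔ D)) = False, ((B ⊕ A) ∧ A ∧ B) = False, so the formula = False.
Row A=False, B=False, C=True, D=True: (¬((D ∨ B) ∧ C) ∧ (A ↔ D)) = False, ((B ⊕ A) ∧ A ∧ B) = False, so the formula = False.
Row A=False, B=False, C=False, D=True: (¬((D ∨ B) ∧ C) ∧ (A ↔ D)) = False, ((B ⊕ A) ∧ A ∧ B) = False, so the formula = False.
Row A=False, B=False, C=False, D=False: (¬((D ∨ B) ∧ C) ∧ (A ↔ D)) = True, ((B ⊕ A) ∧ A ∧ B) = False, so the formula = True.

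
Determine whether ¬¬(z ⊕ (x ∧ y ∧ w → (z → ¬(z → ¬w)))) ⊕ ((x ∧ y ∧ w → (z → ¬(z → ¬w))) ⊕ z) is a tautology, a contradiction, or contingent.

  x      y      z      w    |  (x ∧ y ∧ w)    ¬w   (z → ¬w)  ¬(z → ¬w)  (z → ¬(z → ¬w))    φ  
False  False  False  False  |     False      True    True      False          True       False
False  False  False   True  |     False     False    True      False          True       False
False  False   True  False  |     False      True    True      False         False       False
False  False   True   True  |     False     False   False       True          True       False
False   True  False  False  |     False      True    True      False          True       False
False   True  False   True  |     False     False    True      False          True       False
False   True   True  False  |     False      True    True      False         False       False
False   True   True   True  |     False     False   False       True          True       False
 True  False  False  False  |     False      True    True      False          True       False
 True  False  False   True  |     False     False    True      False          True       False
 True  False   True  False  |     False      True    True      False         False       False
 True  False   True   True  |     False     False   False       True          True       False
 True   True  False  False  |     False      True    True      False          True       False
 True   True  False   True  |      True     False    True      False          True       False
 True   True   True  False  |     False      True    True      False         False       False
 True   True   True   True  |      True     False   False       True          True       False
Every row is False, so the formula is a contradiction.

contradiction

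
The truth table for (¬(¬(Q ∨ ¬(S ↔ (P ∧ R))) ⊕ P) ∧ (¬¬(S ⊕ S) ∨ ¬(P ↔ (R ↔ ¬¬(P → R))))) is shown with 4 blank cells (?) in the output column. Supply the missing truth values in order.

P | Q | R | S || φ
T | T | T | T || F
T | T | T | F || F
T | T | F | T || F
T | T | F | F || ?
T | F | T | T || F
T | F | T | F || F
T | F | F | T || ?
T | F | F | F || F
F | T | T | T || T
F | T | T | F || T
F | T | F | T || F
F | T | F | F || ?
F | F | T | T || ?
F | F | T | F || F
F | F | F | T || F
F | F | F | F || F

F, F, F, T

Row P=T, Q=T, R=F, S=F: ¬(¬(Q ∨ ¬(S ↔ (P ∧ R))) ⊕ P) = F, (¬¬(S ⊕ S) ∨ ¬(P ↔ (R ↔ ¬¬(P → R)))) = F, so the formula = F.
Row P=T, Q=F, R=F, S=T: ¬(¬(Q ∨ ¬(S ↔ (P ∧ R))) ⊕ P) = F, (¬¬(S ⊕ S) ∨ ¬(P ↔ (R ↔ ¬¬(P → R)))) = F, so the formula = F.
Row P=F, Q=T, R=F, S=F: ¬(¬(Q ∨ ¬(S ↔ (P ∧ R))) ⊕ P) = T, (¬¬(S ⊕ S) ∨ ¬(P ↔ (R ↔ ¬¬(P → R)))) = F, so the formula = F.
Row P=F, Q=F, R=T, S=T: ¬(¬(Q ∨ ¬(S ↔ (P ∧ R))) ⊕ P) = T, (¬¬(S ⊕ S) ∨ ¬(P ↔ (R ↔ ¬¬(P → R)))) = T, so the formula = T.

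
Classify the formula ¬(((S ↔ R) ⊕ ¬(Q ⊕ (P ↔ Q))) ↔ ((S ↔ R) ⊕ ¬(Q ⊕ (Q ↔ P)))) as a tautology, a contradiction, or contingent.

contradiction

P | Q | R | S | φ
- | - | - | - | -
T | T | T | T | F
T | T | T | F | F
T | T | F | T | F
T | T | F | F | F
T | F | T | T | F
T | F | T | F | F
T | F | F | T | F
T | F | F | F | F
F | T | T | T | F
F | T | T | F | F
F | T | F | T | F
F | T | F | F | F
F | F | T | T | F
F | F | T | F | F
F | F | F | T | F
F | F | F | F | F
Every row is F, so the formula is a contradiction.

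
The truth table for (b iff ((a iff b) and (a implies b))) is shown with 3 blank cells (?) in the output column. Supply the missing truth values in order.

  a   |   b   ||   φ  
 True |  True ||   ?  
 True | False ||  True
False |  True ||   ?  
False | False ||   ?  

True, False, False

Row a=True, b=True: ((a iff b) and (a implies b)) = True, so the formula = True.
Row a=False, b=True: ((a iff b) and (a implies b)) = False, so the formula = False.
Row a=False, b=False: ((a iff b) and (a implies b)) = True, so the formula = False.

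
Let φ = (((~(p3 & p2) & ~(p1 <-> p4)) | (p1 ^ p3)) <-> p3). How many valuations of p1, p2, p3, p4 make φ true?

p1  p2  p3  p4  |  (p3 & p2)  ~(p3 & p2)  (p1 <-> p4)  ~(p1 <-> p4)  (~(p3 & p2) & ~(p1 <-> p4))  (p1 ^ p3)  φ
T   T   T   T   |      T          F            T            F                     F                   F      F
T   T   T   F   |      T          F            F            T                     F                   F      F
T   T   F   T   |      F          T            T            F                     F                   T      F
T   T   F   F   |      F          T            F            T                     T                   T      F
T   F   T   T   |      F          T            T            F                     F                   F      F
T   F   T   F   |      F          T            F            T                     T                   F      T
T   F   F   T   |      F          T            T            F                     F                   T      F
T   F   F   F   |      F          T            F            T                     T                   T      F
F   T   T   T   |      T          F            F            T                     F                   T      T
F   T   T   F   |      T          F            T            F                     F                   T      T
F   T   F   T   |      F          T            F            T                     T                   F      F
F   T   F   F   |      F          T            T            F                     F                   F      T
F   F   T   T   |      F          T            F            T                     T                   T      T
F   F   T   F   |      F          T            T            F                     F                   T      T
F   F   F   T   |      F          T            F            T                     T                   F      F
F   F   F   F   |      F          T            T            F                     F                   F      T
The formula is true on 7 of the 16 rows.

7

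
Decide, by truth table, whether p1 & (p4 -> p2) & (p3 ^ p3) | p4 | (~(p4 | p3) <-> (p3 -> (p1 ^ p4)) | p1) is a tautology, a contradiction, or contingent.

contingent

  p1     p2     p3     p4      (p4 -> p2)  (p3 ^ p3)  (p4 | p3)  ~(p4 | p3)  (p1 ^ p4)  (p3 -> (p1 ^ p4))  ((p3 -> (p1 ^ p4)) | p1)    φ  
False  False  False  False        True       False      False       True       False           True                  True             True
False  False  False   True       False       False       True      False        True           True                  True             True
False  False   True  False        True       False       True      False       False          False                 False             True
False  False   True   True       False       False       True      False        True           True                  True             True
False   True  False  False        True       False      False       True       False           True                  True             True
False   True  False   True        True       False       True      False        True           True                  True             True
False   True   True  False        True       False       True      False       False          False                 False             True
False   True   True   True        True       False       True      False        True           True                  True             True
 True  False  False  False        True       False      False       True        True           True                  True             True
 True  False  False   True       False       False       True      False       False           True                  True             True
 True  False   True  False        True       False       True      False        True           True                  True            False
 True  False   True   True       False       False       True      False       False          False                  True             True
 True   True  False  False        True       False      False       True        True           True                  True             True
 True   True  False   True        True       False       True      False       False           True                  True             True
 True   True   True  False        True       False       True      False        True           True                  True            False
 True   True   True   True        True       False       True      False       False          False                  True             True
14 of 16 rows are True, so the formula is contingent.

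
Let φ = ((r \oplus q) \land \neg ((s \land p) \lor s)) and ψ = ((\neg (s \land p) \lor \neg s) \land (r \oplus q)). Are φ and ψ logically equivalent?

p | q | r | s | φ | ψ
- | - | - | - | - | -
0 | 0 | 0 | 0 | 0 | 0
0 | 0 | 0 | 1 | 0 | 0
0 | 0 | 1 | 0 | 1 | 1
0 | 0 | 1 | 1 | 0 | 1
0 | 1 | 0 | 0 | 1 | 1
0 | 1 | 0 | 1 | 0 | 1
0 | 1 | 1 | 0 | 0 | 0
0 | 1 | 1 | 1 | 0 | 0
1 | 0 | 0 | 0 | 0 | 0
1 | 0 | 0 | 1 | 0 | 0
1 | 0 | 1 | 0 | 1 | 1
1 | 0 | 1 | 1 | 0 | 0
1 | 1 | 0 | 0 | 1 | 1
1 | 1 | 0 | 1 | 0 | 0
1 | 1 | 1 | 0 | 0 | 0
1 | 1 | 1 | 1 | 0 | 0
The columns differ at p=0, q=0, r=1, s=1 (φ=0, ψ=1), so they are not equivalent.

not equivalent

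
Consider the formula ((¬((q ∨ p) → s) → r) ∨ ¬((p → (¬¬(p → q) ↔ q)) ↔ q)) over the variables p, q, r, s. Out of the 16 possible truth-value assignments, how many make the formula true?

14

p  q  r  s  |  (q ∨ p)  ((q ∨ p) → s)  ¬((q ∨ p) → s)  (¬((q ∨ p) → s) → r)  (p → q)  ¬(p → q)  ¬¬(p → q)  (¬¬(p → q) ↔ q)  (p → (¬¬(p → q) ↔ q))  ((p → (¬¬(p → q) ↔ q)) ↔ q)  ¬((p → (¬¬(p → q) ↔ q)) ↔ q)  φ
T  T  T  T  |     T           T              F                  T               T        F          T             T                   T                         T                            F                T
T  T  T  F  |     T           F              T                  T               T        F          T             T                   T                         T                            F                T
T  T  F  T  |     T           T              F                  T               T        F          T             T                   T                         T                            F                T
T  T  F  F  |     T           F              T                  F               T        F          T             T                   T                         T                            F                F
T  F  T  T  |     T           T              F                  T               F        T          F             T                   T                         F                            T                T
T  F  T  F  |     T           F              T                  T               F        T          F             T                   T                         F                            T                T
T  F  F  T  |     T           T              F                  T               F        T          F             T                   T                         F                            T                T
T  F  F  F  |     T           F              T                  F               F        T          F             T                   T                         F                            T                T
F  T  T  T  |     T           T              F                  T               T        F          T             T                   T                         T                            F                T
F  T  T  F  |     T           F              T                  T               T        F          T             T                   T                         T                            F                T
F  T  F  T  |     T           T              F                  T               T        F          T             T                   T                         T                            F                T
F  T  F  F  |     T           F              T                  F               T        F          T             T                   T                         T                            F                F
F  F  T  T  |     F           T              F                  T               T        F          T             F                   T                         F                            T                T
F  F  T  F  |     F           T              F                  T               T        F          T             F                   T                         F                            T                T
F  F  F  T  |     F           T              F                  T               T        F          T             F                   T                         F                            T                T
F  F  F  F  |     F           T              F                  T               T        F          T             F                   T                         F                            T                T
The formula is true on 14 of the 16 rows.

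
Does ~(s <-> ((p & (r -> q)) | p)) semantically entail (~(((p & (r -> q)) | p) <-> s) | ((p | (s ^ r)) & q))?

p | q | r | s || φ | ψ
0 | 0 | 0 | 0 || 0 | 0
0 | 0 | 0 | 1 || 1 | 1
0 | 0 | 1 | 0 || 0 | 0
0 | 0 | 1 | 1 || 1 | 1
0 | 1 | 0 | 0 || 0 | 0
0 | 1 | 0 | 1 || 1 | 1
0 | 1 | 1 | 0 || 0 | 1
0 | 1 | 1 | 1 || 1 | 1
1 | 0 | 0 | 0 || 1 | 1
1 | 0 | 0 | 1 || 0 | 0
1 | 0 | 1 | 0 || 1 | 1
1 | 0 | 1 | 1 || 0 | 0
1 | 1 | 0 | 0 || 1 | 1
1 | 1 | 0 | 1 || 0 | 1
1 | 1 | 1 | 0 || 1 | 1
1 | 1 | 1 | 1 || 0 | 1
In every row where φ is true, ψ is also true, so φ ⊨ ψ.

yes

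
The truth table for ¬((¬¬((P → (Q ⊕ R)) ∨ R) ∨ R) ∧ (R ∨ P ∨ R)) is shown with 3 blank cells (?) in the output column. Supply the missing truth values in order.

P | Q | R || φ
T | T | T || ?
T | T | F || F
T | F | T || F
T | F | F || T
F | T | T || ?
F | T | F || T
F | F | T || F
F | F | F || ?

Row P=T, Q=T, R=T: (¬¬((P → (Q ⊕ R)) ∨ R) ∨ R) = T, (R ∨ P ∨ R) = T, ((¬¬((P → (Q ⊕ R)) ∨ R) ∨ R) ∧ (R ∨ P ∨ R)) = T, so the formula = F.
Row P=F, Q=T, R=T: (¬¬((P → (Q ⊕ R)) ∨ R) ∨ R) = T, (R ∨ P ∨ R) = T, ((¬¬((P → (Q ⊕ R)) ∨ R) ∨ R) ∧ (R ∨ P ∨ R)) = T, so the formula = F.
Row P=F, Q=F, R=F: (¬¬((P → (Q ⊕ R)) ∨ R) ∨ R) = T, (R ∨ P ∨ R) = F, ((¬¬((P → (Q ⊕ R)) ∨ R) ∨ R) ∧ (R ∨ P ∨ R)) = F, so the formula = T.

F, F, T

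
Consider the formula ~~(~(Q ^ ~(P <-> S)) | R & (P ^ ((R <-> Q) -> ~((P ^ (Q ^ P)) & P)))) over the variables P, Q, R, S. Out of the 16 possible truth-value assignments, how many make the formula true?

11

  P      Q      R      S    |  (P <-> S)  ~(P <-> S)  (Q ^ ~(P <-> S))  ~(Q ^ ~(P <-> S))  (R <-> Q)  (Q ^ P)  (P ^ (Q ^ P))  ((P ^ (Q ^ P)) & P)  ~((P ^ (Q ^ P)) & P)    φ  
 True   True   True   True  |     True      False           True              False           True     False        True              True                False           True
 True   True   True  False  |    False       True          False               True           True     False        True              True                False           True
 True   True  False   True  |     True      False           True              False          False     False        True              True                False          False
 True   True  False  False  |    False       True          False               True          False     False        True              True                False           True
 True  False   True   True  |     True      False          False               True          False      True       False             False                 True           True
 True  False   True  False  |    False       True           True              False          False      True       False             False                 True          False
 True  False  False   True  |     True      False          False               True           True      True       False             False                 True           True
 True  False  False  False  |    False       True           True              False           True      True       False             False                 True          False
False   True   True   True  |    False       True          False               True           True      True        True             False                 True           True
False   True   True  False  |     True      False           True              False           True      True        True             False                 True           True
False   True  False   True  |    False       True          False               True          False      True        True             False                 True           True
False   True  False  False  |     True      False           True              False          False      True        True             False                 True          False
False  False   True   True  |    False       True           True              False          False     False       False             False                 True           True
False  False   True  False  |     True      False          False               True          False     False       False             False                 True           True
False  False  False   True  |    False       True           True              False           True     False       False             False                 True          False
False  False  False  False  |     True      False          False               True           True     False       False             False                 True           True
The formula is true on 11 of the 16 rows.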